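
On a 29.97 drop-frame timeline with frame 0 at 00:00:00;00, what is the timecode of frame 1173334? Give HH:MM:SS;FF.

Each 10-minute DF block holds 10 × 60 × 30 − 9 × 2 = 17982 frames. 1173334 ÷ 17982 → 65 full blocks, remainder 4504.
Within the partial block the first minute is 1800 frames and each further minute 1798, so 2 further minute boundaries passed. Total skipped labels = 18 × 65 + 2 × 2 = 1174.
Non-drop label index = 1173334 + 1174 = 1174508; at 30 labels/s that is 10:52:30:08, i.e. DF 10:52:30;08.

10:52:30;08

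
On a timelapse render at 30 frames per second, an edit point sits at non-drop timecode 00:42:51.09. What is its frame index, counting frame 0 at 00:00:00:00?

frame 77139

Total seconds to the label: (0 × 3600 + 42 × 60 + 51) = 2571.
Frame index = 2571 × 30 + 9 = 77139.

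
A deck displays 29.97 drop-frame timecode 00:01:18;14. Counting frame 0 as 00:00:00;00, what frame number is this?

Complete 10-minute blocks: 0, each 17982 frames → 0.
Remaining 1 whole minute in the current block: 1800 + 0 × 1798 = 1800 frames.
Within the current minute: 18 × 30 + 14 − 2 = 552 (labels ;00/;01 skipped at this minute). Total = 0 + 1800 + 552 = 2352.

2352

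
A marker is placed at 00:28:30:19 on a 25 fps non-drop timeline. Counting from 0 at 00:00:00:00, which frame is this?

frame 42769

Total seconds to the label: (0 × 3600 + 28 × 60 + 30) = 1710.
Frame index = 1710 × 25 + 19 = 42769.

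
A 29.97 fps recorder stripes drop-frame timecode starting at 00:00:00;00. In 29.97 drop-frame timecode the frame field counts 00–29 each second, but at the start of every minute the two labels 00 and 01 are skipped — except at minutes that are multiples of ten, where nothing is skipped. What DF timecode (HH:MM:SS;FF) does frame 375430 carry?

03:28:46;26

Ten DF minutes hold 17982 frames, so frame 375430 lies in block 20 (frames 359640–377621) with 15790 frames into that block.
The block's first minute is 1800 frames and the rest 1798 each; 15790 frames reaches minute 8, so 20 × 18 + 8 × 2 = 376 labels have been skipped so far.
Adding those back, label number 375430 + 376 = 375806 at 30 labels/s is 12526 s + 26 f = 3 h 28 min 46 s frame 26, i.e. 03:28:46;26.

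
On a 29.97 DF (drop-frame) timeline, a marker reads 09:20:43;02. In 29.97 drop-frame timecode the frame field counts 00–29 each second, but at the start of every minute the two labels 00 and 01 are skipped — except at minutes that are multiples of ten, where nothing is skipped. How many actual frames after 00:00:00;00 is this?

Complete 10-minute blocks: 56, each 17982 frames → 1006992.
Remaining 0 whole minutes in the current block: 0 frames.
Within the current minute: 43 × 30 + 2 = 1292. Total = 1006992 + 0 + 1292 = 1008284.

1008284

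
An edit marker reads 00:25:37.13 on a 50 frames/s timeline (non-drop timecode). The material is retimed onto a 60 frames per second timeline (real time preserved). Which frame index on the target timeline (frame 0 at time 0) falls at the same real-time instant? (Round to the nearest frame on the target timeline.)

frame 92236

Source frame index: (0×3600 + 25×60 + 37) × 50 + 13 = 76863.
Real time: 76863 / (50) = 76863/50 s.
Target frame: (76863/50) × (60) = 461178/5 ≈ 92235.600 → 92236.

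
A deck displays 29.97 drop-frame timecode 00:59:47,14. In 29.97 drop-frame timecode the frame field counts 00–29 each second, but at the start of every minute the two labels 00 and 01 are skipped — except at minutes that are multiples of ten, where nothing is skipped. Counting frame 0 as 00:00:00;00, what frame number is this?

Complete 10-minute blocks: 5, each 17982 frames → 89910.
Remaining 9 whole minutes in the current block: 1800 + 8 × 1798 = 16184 frames.
Within the current minute: 47 × 30 + 14 − 2 = 1422 (labels ;00/;01 skipped at this minute). Total = 89910 + 16184 + 1422 = 107516.

107516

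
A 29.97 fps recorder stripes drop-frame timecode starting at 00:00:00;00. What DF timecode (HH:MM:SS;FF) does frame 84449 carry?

00:46:57;23

Ten DF minutes hold 17982 frames, so frame 84449 lies in block 4 (frames 71928–89909) with 12521 frames into that block.
The block's first minute is 1800 frames and the rest 1798 each; 12521 frames reaches minute 6, so 4 × 18 + 6 × 2 = 84 labels have been skipped so far.
Adding those back, label number 84449 + 84 = 84533 at 30 labels/s is 2817 s + 23 f = 0 h 46 min 57 s frame 23, i.e. 00:46:57;23.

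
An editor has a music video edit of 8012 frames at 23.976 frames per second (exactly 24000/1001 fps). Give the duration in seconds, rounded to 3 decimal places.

334.167 seconds

Running time = 8012 × 1001/24000 = 2005003/6000 s ≈ 334.167 s.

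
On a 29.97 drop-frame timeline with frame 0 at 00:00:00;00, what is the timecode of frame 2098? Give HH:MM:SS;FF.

00:01:10;00

Ten DF minutes hold 17982 frames, so frame 2098 lies in block 0 (frames 0–17981) with 2098 frames into that block.
The block's first minute is 1800 frames and the rest 1798 each; 2098 frames reaches minute 1, so 0 × 18 + 1 × 2 = 2 labels have been skipped so far.
Adding those back, label number 2098 + 2 = 2100 at 30 labels/s is 70 s + 0 f = 0 h 1 min 10 s frame 0, i.e. 00:01:10;00.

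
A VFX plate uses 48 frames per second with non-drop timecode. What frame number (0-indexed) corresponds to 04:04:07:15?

Total seconds to the label: (4 × 3600 + 4 × 60 + 7) = 14647.
Frame index = 14647 × 48 + 15 = 703071.

frame 703071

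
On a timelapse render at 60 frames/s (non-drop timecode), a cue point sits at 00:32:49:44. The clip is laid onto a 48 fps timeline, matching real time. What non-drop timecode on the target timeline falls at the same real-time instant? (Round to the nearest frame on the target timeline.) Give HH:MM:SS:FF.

00:32:49:35

Source frame index: (0×3600 + 32×60 + 49) × 60 + 44 = 118184.
Real time: 118184 / (60) = 29546/15 s.
Target frame: (29546/15) × (48) = 472736/5 ≈ 94547.200 → 94547.
At 48 labels/s: frame 94547 → 00:32:49:35.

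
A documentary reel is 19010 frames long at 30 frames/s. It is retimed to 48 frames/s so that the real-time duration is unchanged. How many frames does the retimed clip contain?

Target frames = source frames × (target rate / source rate) = 19010 × (48)/(30) = 19010 × 8/5 = 30416.

30416 frames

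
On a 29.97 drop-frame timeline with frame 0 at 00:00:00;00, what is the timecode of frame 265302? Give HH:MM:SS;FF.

Each 10-minute DF block holds 10 × 60 × 30 − 9 × 2 = 17982 frames. 265302 ÷ 17982 → 14 full blocks, remainder 13554.
Within the partial block the first minute is 1800 frames and each further minute 1798, so 7 further minute boundaries passed. Total skipped labels = 18 × 14 + 2 × 7 = 266.
Non-drop label index = 265302 + 266 = 265568; at 30 labels/s that is 02:27:32:08, i.e. DF 02:27:32;08.

02:27:32;08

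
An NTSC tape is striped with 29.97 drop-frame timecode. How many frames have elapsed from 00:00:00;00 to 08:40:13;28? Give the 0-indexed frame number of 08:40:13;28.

Complete 10-minute blocks: 52, each 17982 frames → 935064.
Remaining 0 whole minutes in the current block: 0 frames.
Within the current minute: 13 × 30 + 28 = 418. Total = 935064 + 0 + 418 = 935482.

935482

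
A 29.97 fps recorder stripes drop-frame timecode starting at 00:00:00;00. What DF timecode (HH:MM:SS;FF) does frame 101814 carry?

00:56:37;06

Each 10-minute DF block holds 10 × 60 × 30 − 9 × 2 = 17982 frames. 101814 ÷ 17982 → 5 full blocks, remainder 11904.
Within the partial block the first minute is 1800 frames and each further minute 1798, so 6 further minute boundaries passed. Total skipped labels = 18 × 5 + 2 × 6 = 102.
Non-drop label index = 101814 + 102 = 101916; at 30 labels/s that is 00:56:37:06, i.e. DF 00:56:37;06.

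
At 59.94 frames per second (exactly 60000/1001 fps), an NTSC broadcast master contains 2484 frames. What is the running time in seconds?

41.4414 seconds

Running time = 2484 / (60000/1001) = 41.4414 s.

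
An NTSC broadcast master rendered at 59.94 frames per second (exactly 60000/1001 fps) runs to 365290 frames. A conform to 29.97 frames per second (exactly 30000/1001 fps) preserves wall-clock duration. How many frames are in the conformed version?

Frames at target rate = 365290 × (30000/1001) / (60000/1001) = 182645.

182645 frames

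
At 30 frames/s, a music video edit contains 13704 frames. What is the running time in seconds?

Running time = 13704 / (30) = 456.8 s.

456.8 seconds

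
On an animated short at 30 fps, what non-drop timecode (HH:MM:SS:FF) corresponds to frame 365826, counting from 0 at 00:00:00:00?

03:23:14:06

365826 ÷ 30 = 12194 full seconds, remainder 6 frames.
12194 s = 3 h 23 min 14 s.
Timecode: 03:23:14:06.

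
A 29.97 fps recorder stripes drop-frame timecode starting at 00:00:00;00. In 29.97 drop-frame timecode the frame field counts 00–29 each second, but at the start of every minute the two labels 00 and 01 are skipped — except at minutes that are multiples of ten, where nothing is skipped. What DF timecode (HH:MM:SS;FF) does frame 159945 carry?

01:28:56;25

Ten DF minutes hold 17982 frames, so frame 159945 lies in block 8 (frames 143856–161837) with 16089 frames into that block.
The block's first minute is 1800 frames and the rest 1798 each; 16089 frames reaches minute 8, so 8 × 18 + 8 × 2 = 160 labels have been skipped so far.
Adding those back, label number 159945 + 160 = 160105 at 30 labels/s is 5336 s + 25 f = 1 h 28 min 56 s frame 25, i.e. 01:28:56;25.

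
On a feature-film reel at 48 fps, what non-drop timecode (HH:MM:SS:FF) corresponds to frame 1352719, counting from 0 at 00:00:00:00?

1352719 ÷ 48 = 28181 full seconds, remainder 31 frames.
28181 s = 7 h 49 min 41 s.
Timecode: 07:49:41:31.

07:49:41:31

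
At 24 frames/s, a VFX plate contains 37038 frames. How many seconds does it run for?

Running time = 37038 / (24) = 1543.25 s.

1543.25 seconds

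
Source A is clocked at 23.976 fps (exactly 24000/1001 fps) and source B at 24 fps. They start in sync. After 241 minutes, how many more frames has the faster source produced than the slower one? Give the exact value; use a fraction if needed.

347040/1001 frames

241 min = 14460 s.
A emits 24000/1001 × 14460 = 347040000/1001 frames; B emits 24 × 14460 = 347040.
Difference = 347040/1001 frames (≈ 346.6933); B is ahead of A.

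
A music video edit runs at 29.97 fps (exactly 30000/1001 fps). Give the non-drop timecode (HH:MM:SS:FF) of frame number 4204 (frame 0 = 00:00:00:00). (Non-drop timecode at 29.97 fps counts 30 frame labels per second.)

00:02:20:04

4204 ÷ 30 = 140 full seconds, remainder 4 frames.
140 s = 0 h 2 min 20 s.
Timecode: 00:02:20:04.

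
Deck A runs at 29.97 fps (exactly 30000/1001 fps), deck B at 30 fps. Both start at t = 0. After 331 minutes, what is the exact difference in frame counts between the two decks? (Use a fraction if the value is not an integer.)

595800/1001 frames

331 min = 19860 s.
A emits 30000/1001 × 19860 = 595800000/1001 frames; B emits 30 × 19860 = 595800.
Difference = 595800/1001 frames (≈ 595.2048); B is ahead of A.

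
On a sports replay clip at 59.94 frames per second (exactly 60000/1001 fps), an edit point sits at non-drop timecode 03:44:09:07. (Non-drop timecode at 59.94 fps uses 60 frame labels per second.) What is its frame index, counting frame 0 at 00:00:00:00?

Total seconds to the label: (3 × 3600 + 44 × 60 + 9) = 13449.
Frame index = 13449 × 60 + 7 = 806947.

806947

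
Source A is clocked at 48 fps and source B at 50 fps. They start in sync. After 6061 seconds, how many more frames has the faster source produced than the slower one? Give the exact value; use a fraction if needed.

A emits 48 × 6061 = 290928 frames; B emits 50 × 6061 = 303050.
Difference = 12122 frames; B is ahead of A.

12122 frames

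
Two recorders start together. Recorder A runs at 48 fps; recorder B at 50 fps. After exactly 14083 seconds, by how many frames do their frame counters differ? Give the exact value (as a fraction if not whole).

A emits 48 × 14083 = 675984 frames; B emits 50 × 14083 = 704150.
Difference = 28166 frames; B is ahead of A.

28166 frames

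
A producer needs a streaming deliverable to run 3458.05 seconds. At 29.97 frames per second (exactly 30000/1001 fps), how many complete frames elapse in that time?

Frames = 3458.05 × 30000/1001 = 103741500/1001 ≈ 103637.8621.
Complete frames: 103637.

103637 frames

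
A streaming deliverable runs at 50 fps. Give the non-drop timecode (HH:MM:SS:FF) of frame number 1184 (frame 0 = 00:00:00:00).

00:00:23:34

1184 ÷ 50 = 23 full seconds, remainder 34 frames.
23 s = 0 h 0 min 23 s.
Timecode: 00:00:23:34.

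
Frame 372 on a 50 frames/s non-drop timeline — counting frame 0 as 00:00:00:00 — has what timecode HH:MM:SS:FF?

372 ÷ 50 = 7 full seconds, remainder 22 frames.
7 s = 0 h 0 min 7 s.
Timecode: 00:00:07:22.

00:00:07:22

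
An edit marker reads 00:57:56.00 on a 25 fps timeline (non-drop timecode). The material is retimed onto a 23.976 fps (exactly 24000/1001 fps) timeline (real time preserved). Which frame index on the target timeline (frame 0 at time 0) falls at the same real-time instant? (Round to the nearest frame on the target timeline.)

frame 83341

Source frame index: (0×3600 + 57×60 + 56) × 25 + 0 = 86900.
Real time: 86900 / (25) = 3476 s.
Target frame: (3476) × (24000/1001) = 7584000/91 ≈ 83340.659 → 83341.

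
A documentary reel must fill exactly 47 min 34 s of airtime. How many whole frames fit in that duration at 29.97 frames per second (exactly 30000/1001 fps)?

85534 frames

47 min 34 s = 2854 s.
Frames = 2854 × 30000/1001 = 85620000/1001 ≈ 85534.4655.
Complete frames: 85534.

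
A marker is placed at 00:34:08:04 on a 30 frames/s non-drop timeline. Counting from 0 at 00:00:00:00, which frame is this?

Total seconds to the label: (0 × 3600 + 34 × 60 + 8) = 2048.
Frame index = 2048 × 30 + 4 = 61444.

frame 61444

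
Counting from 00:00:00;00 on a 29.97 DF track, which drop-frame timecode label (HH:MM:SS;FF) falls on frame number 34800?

00:19:21;06

Each 10-minute DF block holds 10 × 60 × 30 − 9 × 2 = 17982 frames. 34800 ÷ 17982 → 1 full block, remainder 16818.
Within the partial block the first minute is 1800 frames and each further minute 1798, so 9 further minute boundaries passed. Total skipped labels = 18 × 1 + 2 × 9 = 36.
Non-drop label index = 34800 + 36 = 34836; at 30 labels/s that is 00:19:21:06, i.e. DF 00:19:21;06.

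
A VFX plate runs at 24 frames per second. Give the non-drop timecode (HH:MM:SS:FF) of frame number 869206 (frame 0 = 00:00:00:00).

10:03:36:22

869206 ÷ 24 = 36216 full seconds, remainder 22 frames.
36216 s = 10 h 3 min 36 s.
Timecode: 10:03:36:22.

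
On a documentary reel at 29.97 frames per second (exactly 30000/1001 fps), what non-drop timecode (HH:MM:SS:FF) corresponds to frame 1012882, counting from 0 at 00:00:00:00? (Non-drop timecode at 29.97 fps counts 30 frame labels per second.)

09:22:42:22

1012882 ÷ 30 = 33762 full seconds, remainder 22 frames.
33762 s = 9 h 22 min 42 s.
Timecode: 09:22:42:22.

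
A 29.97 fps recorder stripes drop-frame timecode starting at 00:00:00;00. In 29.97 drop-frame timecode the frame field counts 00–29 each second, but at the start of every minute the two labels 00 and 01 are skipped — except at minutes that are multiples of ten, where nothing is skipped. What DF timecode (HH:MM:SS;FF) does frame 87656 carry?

Ten DF minutes hold 17982 frames, so frame 87656 lies in block 4 (frames 71928–89909) with 15728 frames into that block.
The block's first minute is 1800 frames and the rest 1798 each; 15728 frames reaches minute 8, so 4 × 18 + 8 × 2 = 88 labels have been skipped so far.
Adding those back, label number 87656 + 88 = 87744 at 30 labels/s is 2924 s + 24 f = 0 h 48 min 44 s frame 24, i.e. 00:48:44;24.

00:48:44;24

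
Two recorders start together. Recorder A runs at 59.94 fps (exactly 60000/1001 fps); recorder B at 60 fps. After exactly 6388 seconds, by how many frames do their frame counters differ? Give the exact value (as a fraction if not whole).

A emits 60000/1001 × 6388 = 383280000/1001 frames; B emits 60 × 6388 = 383280.
Difference = 383280/1001 frames (≈ 382.8971); B is ahead of A.

383280/1001 frames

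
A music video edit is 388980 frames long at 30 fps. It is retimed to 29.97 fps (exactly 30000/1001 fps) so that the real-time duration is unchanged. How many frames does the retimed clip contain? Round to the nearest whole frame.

388591 frames

Frames at target rate = 388980 × (30000/1001) / (30) = 388980000/1001 ≈ 388591.409.
Nearest whole frame: 388591.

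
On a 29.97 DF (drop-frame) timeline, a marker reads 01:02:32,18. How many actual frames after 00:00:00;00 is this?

As if non-drop at 30 labels/s: (1 × 3600 + 2 × 60 + 32) × 30 + 18 = 112578.
Minute boundaries passed: 62; those not divisible by 10: 62 − 6 = 56; dropped labels = 2 × 56 = 112.
Actual frame index = 112578 − 112 = 112466.

112466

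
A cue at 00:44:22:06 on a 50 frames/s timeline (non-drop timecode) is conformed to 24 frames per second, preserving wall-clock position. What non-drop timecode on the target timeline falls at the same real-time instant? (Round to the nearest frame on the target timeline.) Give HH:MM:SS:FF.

Source frame index: (0×3600 + 44×60 + 22) × 50 + 6 = 133106.
Real time: 133106 / (50) = 66553/25 s.
Target frame: (66553/25) × (24) = 1597272/25 ≈ 63890.880 → 63891.
At 24 labels/s: frame 63891 → 00:44:22:03.

00:44:22:03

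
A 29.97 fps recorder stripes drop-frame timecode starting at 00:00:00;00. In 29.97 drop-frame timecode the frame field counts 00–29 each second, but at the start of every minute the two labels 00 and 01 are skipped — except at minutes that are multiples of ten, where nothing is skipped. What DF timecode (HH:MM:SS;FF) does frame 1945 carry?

00:01:04;27

Ten DF minutes hold 17982 frames, so frame 1945 lies in block 0 (frames 0–17981) with 1945 frames into that block.
The block's first minute is 1800 frames and the rest 1798 each; 1945 frames reaches minute 1, so 0 × 18 + 1 × 2 = 2 labels have been skipped so far.
Adding those back, label number 1945 + 2 = 1947 at 30 labels/s is 64 s + 27 f = 0 h 1 min 4 s frame 27, i.e. 00:01:04;27.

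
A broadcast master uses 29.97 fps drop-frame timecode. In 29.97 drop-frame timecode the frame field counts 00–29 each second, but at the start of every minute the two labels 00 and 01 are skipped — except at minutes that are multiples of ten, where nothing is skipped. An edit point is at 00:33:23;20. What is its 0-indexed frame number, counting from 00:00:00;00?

Complete 10-minute blocks: 3, each 17982 frames → 53946.
Remaining 3 whole minutes in the current block: 1800 + 2 × 1798 = 5396 frames.
Within the current minute: 23 × 30 + 20 − 2 = 708 (labels ;00/;01 skipped at this minute). Total = 53946 + 5396 + 708 = 60050.

60050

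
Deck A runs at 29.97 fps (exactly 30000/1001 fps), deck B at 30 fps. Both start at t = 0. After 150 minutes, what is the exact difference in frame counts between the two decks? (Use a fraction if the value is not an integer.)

150 min = 9000 s.
A emits 30000/1001 × 9000 = 270000000/1001 frames; B emits 30 × 9000 = 270000.
Difference = 270000/1001 frames (≈ 269.7303); B is ahead of A.

270000/1001 frames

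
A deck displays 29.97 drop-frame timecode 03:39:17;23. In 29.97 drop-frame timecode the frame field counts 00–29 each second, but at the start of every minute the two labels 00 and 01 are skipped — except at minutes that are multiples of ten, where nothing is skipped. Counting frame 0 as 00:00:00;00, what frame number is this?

Complete 10-minute blocks: 21, each 17982 frames → 377622.
Remaining 9 whole minutes in the current block: 1800 + 8 × 1798 = 16184 frames.
Within the current minute: 17 × 30 + 23 − 2 = 531 (labels ;00/;01 skipped at this minute). Total = 377622 + 16184 + 531 = 394337.

394337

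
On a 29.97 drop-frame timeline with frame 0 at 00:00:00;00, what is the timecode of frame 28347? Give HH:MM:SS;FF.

Ten DF minutes hold 17982 frames, so frame 28347 lies in block 1 (frames 17982–35963) with 10365 frames into that block.
The block's first minute is 1800 frames and the rest 1798 each; 10365 frames reaches minute 5, so 1 × 18 + 5 × 2 = 28 labels have been skipped so far.
Adding those back, label number 28347 + 28 = 28375 at 30 labels/s is 945 s + 25 f = 0 h 15 min 45 s frame 25, i.e. 00:15:45;25.

00:15:45;25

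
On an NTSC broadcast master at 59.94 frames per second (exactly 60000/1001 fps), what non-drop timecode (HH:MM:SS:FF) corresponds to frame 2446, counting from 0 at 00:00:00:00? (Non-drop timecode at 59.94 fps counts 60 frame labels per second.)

00:00:40:46

2446 ÷ 60 = 40 full seconds, remainder 46 frames.
40 s = 0 h 0 min 40 s.
Timecode: 00:00:40:46.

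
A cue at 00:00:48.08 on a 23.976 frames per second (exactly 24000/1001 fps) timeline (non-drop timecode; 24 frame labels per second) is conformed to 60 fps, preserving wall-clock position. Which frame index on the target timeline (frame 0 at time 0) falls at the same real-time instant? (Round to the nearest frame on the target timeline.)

frame 2903

Source frame index: (0×3600 + 0×60 + 48) × 24 + 8 = 1160.
Real time: 1160 / (24000/1001) = 29029/600 s.
Target frame: (29029/600) × (60) = 29029/10 ≈ 2902.900 → 2903.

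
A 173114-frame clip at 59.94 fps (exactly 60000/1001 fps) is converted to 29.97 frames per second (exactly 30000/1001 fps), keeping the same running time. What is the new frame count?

86557 frames

Target frames = source frames × (target rate / source rate) = 173114 × (30000/1001)/(60000/1001) = 173114 × 1/2 = 86557.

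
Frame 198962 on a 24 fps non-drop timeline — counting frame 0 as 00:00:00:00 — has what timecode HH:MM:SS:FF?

02:18:10:02

198962 ÷ 24 = 8290 full seconds, remainder 2 frames.
8290 s = 2 h 18 min 10 s.
Timecode: 02:18:10:02.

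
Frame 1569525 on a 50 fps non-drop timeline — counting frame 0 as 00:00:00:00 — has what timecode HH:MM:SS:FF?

08:43:10:25

1569525 ÷ 50 = 31390 full seconds, remainder 25 frames.
31390 s = 8 h 43 min 10 s.
Timecode: 08:43:10:25.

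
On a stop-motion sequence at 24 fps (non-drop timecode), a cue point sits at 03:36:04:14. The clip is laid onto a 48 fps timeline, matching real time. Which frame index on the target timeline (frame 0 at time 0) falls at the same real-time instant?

Source frame index: (3×3600 + 36×60 + 4) × 24 + 14 = 311150.
Real time: 311150 / (24) = 155575/12 s.
Target frame: (155575/12) × (48) = 622300.

frame 622300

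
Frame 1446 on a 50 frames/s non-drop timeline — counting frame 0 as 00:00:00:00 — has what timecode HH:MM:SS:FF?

00:00:28:46

1446 ÷ 50 = 28 full seconds, remainder 46 frames.
28 s = 0 h 0 min 28 s.
Timecode: 00:00:28:46.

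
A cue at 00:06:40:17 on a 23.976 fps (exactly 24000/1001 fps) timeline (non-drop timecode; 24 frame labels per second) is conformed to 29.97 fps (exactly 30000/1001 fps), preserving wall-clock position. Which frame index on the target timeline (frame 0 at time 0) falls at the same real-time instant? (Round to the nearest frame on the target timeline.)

frame 12021

Source frame index: (0×3600 + 6×60 + 40) × 24 + 17 = 9617.
Real time: 9617 / (24000/1001) = 9626617/24000 s.
Target frame: (9626617/24000) × (30000/1001) = 48085/4 ≈ 12021.250 → 12021.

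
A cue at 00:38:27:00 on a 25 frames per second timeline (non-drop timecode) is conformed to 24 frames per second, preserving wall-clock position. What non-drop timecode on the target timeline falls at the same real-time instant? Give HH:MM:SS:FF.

Source frame index: (0×3600 + 38×60 + 27) × 25 + 0 = 57675.
Real time: 57675 / (25) = 2307 s.
Target frame: (2307) × (24) = 55368.
At 24 labels/s: frame 55368 → 00:38:27:00.

00:38:27:00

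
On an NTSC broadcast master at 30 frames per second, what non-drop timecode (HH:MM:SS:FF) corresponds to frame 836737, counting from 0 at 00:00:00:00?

07:44:51:07

836737 ÷ 30 = 27891 full seconds, remainder 7 frames.
27891 s = 7 h 44 min 51 s.
Timecode: 07:44:51:07.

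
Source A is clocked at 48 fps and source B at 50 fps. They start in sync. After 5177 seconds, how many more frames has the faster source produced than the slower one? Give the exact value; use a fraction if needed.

A emits 48 × 5177 = 248496 frames; B emits 50 × 5177 = 258850.
Difference = 10354 frames; B is ahead of A.

10354 frames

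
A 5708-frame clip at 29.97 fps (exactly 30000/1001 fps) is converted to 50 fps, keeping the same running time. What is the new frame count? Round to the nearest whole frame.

Frames at target rate = 5708 × (50) / (30000/1001) = 1428427/150 ≈ 9522.847.
Nearest whole frame: 9523.

9523 frames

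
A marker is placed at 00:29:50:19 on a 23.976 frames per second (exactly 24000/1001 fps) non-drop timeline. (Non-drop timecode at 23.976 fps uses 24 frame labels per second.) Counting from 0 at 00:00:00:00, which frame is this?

42979

Total seconds to the label: (0 × 3600 + 29 × 60 + 50) = 1790.
Frame index = 1790 × 24 + 19 = 42979.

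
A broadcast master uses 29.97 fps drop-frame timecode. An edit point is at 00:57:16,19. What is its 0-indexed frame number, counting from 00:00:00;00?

102995

As if non-drop at 30 labels/s: (0 × 3600 + 57 × 60 + 16) × 30 + 19 = 103099.
Minute boundaries passed: 57; those not divisible by 10: 57 − 5 = 52; dropped labels = 2 × 52 = 104.
Actual frame index = 103099 − 104 = 102995.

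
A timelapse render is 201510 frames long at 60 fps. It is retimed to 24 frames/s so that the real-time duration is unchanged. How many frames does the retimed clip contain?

80604 frames

Target frames = source frames × (target rate / source rate) = 201510 × (24)/(60) = 201510 × 2/5 = 80604.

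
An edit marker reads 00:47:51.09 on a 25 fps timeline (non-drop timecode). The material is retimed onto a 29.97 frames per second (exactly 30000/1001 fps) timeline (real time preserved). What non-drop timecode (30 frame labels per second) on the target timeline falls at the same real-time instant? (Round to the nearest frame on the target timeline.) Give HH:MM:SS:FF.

00:47:48:15

Source frame index: (0×3600 + 47×60 + 51) × 25 + 9 = 71784.
Real time: 71784 / (25) = 71784/25 s.
Target frame: (71784/25) × (30000/1001) = 86140800/1001 ≈ 86054.745 → 86055.
At 30 labels/s: frame 86055 → 00:47:48:15.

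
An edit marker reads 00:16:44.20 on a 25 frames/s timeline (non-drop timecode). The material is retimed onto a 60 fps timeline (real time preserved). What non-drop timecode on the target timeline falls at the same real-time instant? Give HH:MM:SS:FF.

Source frame index: (0×3600 + 16×60 + 44) × 25 + 20 = 25120.
Real time: 25120 / (25) = 5024/5 s.
Target frame: (5024/5) × (60) = 60288.
At 60 labels/s: frame 60288 → 00:16:44:48.

00:16:44:48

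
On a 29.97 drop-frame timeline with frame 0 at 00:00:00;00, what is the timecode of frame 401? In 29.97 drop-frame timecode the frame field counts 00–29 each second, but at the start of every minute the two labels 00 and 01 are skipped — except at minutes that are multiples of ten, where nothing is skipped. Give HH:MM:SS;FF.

Each 10-minute DF block holds 10 × 60 × 30 − 9 × 2 = 17982 frames. 401 ÷ 17982 → 0 full blocks, remainder 401.
Within the partial block the first minute is 1800 frames and each further minute 1798, so 0 further minute boundaries passed. Total skipped labels = 18 × 0 + 2 × 0 = 0.
Non-drop label index = 401 + 0 = 401; at 30 labels/s that is 00:00:13:11, i.e. DF 00:00:13;11.

00:00:13;11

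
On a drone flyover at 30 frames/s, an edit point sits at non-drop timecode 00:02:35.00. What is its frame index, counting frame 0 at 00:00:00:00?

4650

Total seconds to the label: (0 × 3600 + 2 × 60 + 35) = 155.
Frame index = 155 × 30 + 0 = 4650.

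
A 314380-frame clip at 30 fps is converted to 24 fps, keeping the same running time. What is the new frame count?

251504 frames

Target frames = source frames × (target rate / source rate) = 314380 × (24)/(30) = 314380 × 4/5 = 251504.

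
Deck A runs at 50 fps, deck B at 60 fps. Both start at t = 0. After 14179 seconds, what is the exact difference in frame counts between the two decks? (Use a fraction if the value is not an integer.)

A emits 50 × 14179 = 708950 frames; B emits 60 × 14179 = 850740.
Difference = 141790 frames; B is ahead of A.

141790 frames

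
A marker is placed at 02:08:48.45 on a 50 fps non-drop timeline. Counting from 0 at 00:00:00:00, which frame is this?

Total seconds to the label: (2 × 3600 + 8 × 60 + 48) = 7728.
Frame index = 7728 × 50 + 45 = 386445.

frame 386445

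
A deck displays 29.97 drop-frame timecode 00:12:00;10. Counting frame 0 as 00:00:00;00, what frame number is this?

21588

As if non-drop at 30 labels/s: (0 × 3600 + 12 × 60 + 0) × 30 + 10 = 21610.
Minute boundaries passed: 12; those not divisible by 10: 12 − 1 = 11; dropped labels = 2 × 11 = 22.
Actual frame index = 21610 − 22 = 21588.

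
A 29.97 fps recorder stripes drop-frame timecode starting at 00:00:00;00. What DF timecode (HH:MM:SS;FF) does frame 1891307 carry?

Ten DF minutes hold 17982 frames, so frame 1891307 lies in block 105 (frames 1888110–1906091) with 3197 frames into that block.
The block's first minute is 1800 frames and the rest 1798 each; 3197 frames reaches minute 1, so 105 × 18 + 1 × 2 = 1892 labels have been skipped so far.
Adding those back, label number 1891307 + 1892 = 1893199 at 30 labels/s is 63106 s + 19 f = 17 h 31 min 46 s frame 19, i.e. 17:31:46;19.

17:31:46;19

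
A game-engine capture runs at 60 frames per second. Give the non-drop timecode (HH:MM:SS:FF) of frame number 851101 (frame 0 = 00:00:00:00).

851101 ÷ 60 = 14185 full seconds, remainder 1 frame.
14185 s = 3 h 56 min 25 s.
Timecode: 03:56:25:01.

03:56:25:01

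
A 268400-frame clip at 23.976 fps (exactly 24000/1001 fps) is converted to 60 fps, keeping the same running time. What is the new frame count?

Target frames = source frames × (target rate / source rate) = 268400 × (60)/(24000/1001) = 268400 × 1001/400 = 671671.

671671 frames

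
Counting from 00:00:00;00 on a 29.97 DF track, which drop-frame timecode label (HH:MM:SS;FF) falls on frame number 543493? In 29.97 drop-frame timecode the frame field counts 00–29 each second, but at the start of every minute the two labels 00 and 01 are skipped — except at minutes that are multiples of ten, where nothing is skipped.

05:02:14;17

Ten DF minutes hold 17982 frames, so frame 543493 lies in block 30 (frames 539460–557441) with 4033 frames into that block.
The block's first minute is 1800 frames and the rest 1798 each; 4033 frames reaches minute 2, so 30 × 18 + 2 × 2 = 544 labels have been skipped so far.
Adding those back, label number 543493 + 544 = 544037 at 30 labels/s is 18134 s + 17 f = 5 h 2 min 14 s frame 17, i.e. 05:02:14;17.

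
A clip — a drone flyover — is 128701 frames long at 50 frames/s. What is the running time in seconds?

Running time = 128701 / (50) = 2574.02 s.

2574.02 seconds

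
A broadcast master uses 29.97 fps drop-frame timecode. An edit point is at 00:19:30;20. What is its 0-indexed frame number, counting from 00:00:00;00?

Complete 10-minute blocks: 1, each 17982 frames → 17982.
Remaining 9 whole minutes in the current block: 1800 + 8 × 1798 = 16184 frames.
Within the current minute: 30 × 30 + 20 − 2 = 918 (labels ;00/;01 skipped at this minute). Total = 17982 + 16184 + 918 = 35084.

35084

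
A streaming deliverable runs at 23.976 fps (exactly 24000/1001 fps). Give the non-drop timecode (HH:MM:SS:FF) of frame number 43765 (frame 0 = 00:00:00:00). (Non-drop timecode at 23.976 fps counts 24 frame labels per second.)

43765 ÷ 24 = 1823 full seconds, remainder 13 frames.
1823 s = 0 h 30 min 23 s.
Timecode: 00:30:23:13.

00:30:23:13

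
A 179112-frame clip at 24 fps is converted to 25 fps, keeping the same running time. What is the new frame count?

Target frames = source frames × (target rate / source rate) = 179112 × (25)/(24) = 179112 × 25/24 = 186575.

186575 frames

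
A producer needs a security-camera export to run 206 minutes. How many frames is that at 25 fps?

309000 frames

206 min = 12360 s.
Frames = 12360 × 25 = 309000.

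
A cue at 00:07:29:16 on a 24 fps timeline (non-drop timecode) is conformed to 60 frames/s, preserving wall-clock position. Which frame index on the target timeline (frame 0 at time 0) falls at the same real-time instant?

frame 26980

Source frame index: (0×3600 + 7×60 + 29) × 24 + 16 = 10792.
Real time: 10792 / (24) = 1349/3 s.
Target frame: (1349/3) × (60) = 26980.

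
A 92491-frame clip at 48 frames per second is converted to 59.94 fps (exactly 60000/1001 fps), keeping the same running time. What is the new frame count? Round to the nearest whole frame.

115498 frames

Frames at target rate = 92491 × (60000/1001) / (48) = 16516250/143 ≈ 115498.252.
Nearest whole frame: 115498.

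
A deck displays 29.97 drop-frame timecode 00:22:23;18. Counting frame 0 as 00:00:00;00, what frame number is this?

40268

As if non-drop at 30 labels/s: (0 × 3600 + 22 × 60 + 23) × 30 + 18 = 40308.
Minute boundaries passed: 22; those not divisible by 10: 22 − 2 = 20; dropped labels = 2 × 20 = 40.
Actual frame index = 40308 − 40 = 40268.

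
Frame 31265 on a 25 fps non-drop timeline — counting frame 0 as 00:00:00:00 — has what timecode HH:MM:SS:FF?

31265 ÷ 25 = 1250 full seconds, remainder 15 frames.
1250 s = 0 h 20 min 50 s.
Timecode: 00:20:50:15.

00:20:50:15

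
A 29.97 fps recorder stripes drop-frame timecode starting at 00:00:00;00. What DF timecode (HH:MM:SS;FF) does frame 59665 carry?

00:33:10;25

Ten DF minutes hold 17982 frames, so frame 59665 lies in block 3 (frames 53946–71927) with 5719 frames into that block.
The block's first minute is 1800 frames and the rest 1798 each; 5719 frames reaches minute 3, so 3 × 18 + 3 × 2 = 60 labels have been skipped so far.
Adding those back, label number 59665 + 60 = 59725 at 30 labels/s is 1990 s + 25 f = 0 h 33 min 10 s frame 25, i.e. 00:33:10;25.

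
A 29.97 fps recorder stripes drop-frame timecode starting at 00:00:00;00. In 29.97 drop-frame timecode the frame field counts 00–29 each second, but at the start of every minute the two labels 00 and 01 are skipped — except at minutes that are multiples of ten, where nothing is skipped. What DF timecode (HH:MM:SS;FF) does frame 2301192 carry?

Each 10-minute DF block holds 10 × 60 × 30 − 9 × 2 = 17982 frames. 2301192 ÷ 17982 → 127 full blocks, remainder 17478.
Within the partial block the first minute is 1800 frames and each further minute 1798, so 9 further minute boundaries passed. Total skipped labels = 18 × 127 + 2 × 9 = 2304.
Non-drop label index = 2301192 + 2304 = 2303496; at 30 labels/s that is 21:19:43:06, i.e. DF 21:19:43;06.

21:19:43;06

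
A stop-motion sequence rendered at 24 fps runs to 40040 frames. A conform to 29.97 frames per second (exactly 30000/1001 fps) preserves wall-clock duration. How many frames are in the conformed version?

Target frames = source frames × (target rate / source rate) = 40040 × (30000/1001)/(24) = 40040 × 1250/1001 = 50000.

50000 frames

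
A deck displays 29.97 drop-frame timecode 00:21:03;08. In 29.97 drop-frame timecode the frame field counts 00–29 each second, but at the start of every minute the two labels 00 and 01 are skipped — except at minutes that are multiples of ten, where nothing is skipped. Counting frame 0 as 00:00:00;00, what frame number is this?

As if non-drop at 30 labels/s: (0 × 3600 + 21 × 60 + 3) × 30 + 8 = 37898.
Minute boundaries passed: 21; those not divisible by 10: 21 − 2 = 19; dropped labels = 2 × 19 = 38.
Actual frame index = 37898 − 38 = 37860.

37860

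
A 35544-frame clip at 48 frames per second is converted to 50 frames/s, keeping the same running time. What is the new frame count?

37025 frames

Target frames = source frames × (target rate / source rate) = 35544 × (50)/(48) = 35544 × 25/24 = 37025.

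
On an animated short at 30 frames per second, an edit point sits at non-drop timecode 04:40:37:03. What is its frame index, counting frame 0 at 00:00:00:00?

Total seconds to the label: (4 × 3600 + 40 × 60 + 37) = 16837.
Frame index = 16837 × 30 + 3 = 505113.

frame 505113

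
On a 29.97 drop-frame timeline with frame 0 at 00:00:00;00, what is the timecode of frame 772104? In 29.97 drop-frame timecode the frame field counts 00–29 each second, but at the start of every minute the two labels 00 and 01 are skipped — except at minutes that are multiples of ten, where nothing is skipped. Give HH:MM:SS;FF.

07:09:22;18

Each 10-minute DF block holds 10 × 60 × 30 − 9 × 2 = 17982 frames. 772104 ÷ 17982 → 42 full blocks, remainder 16860.
Within the partial block the first minute is 1800 frames and each further minute 1798, so 9 further minute boundaries passed. Total skipped labels = 18 × 42 + 2 × 9 = 774.
Non-drop label index = 772104 + 774 = 772878; at 30 labels/s that is 07:09:22:18, i.e. DF 07:09:22;18.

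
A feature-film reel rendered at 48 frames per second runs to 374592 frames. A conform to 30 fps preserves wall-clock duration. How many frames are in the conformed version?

Target frames = source frames × (target rate / source rate) = 374592 × (30)/(48) = 374592 × 5/8 = 234120.

234120 frames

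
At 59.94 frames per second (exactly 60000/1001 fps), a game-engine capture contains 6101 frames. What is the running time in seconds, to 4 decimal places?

Running time = 6101 × 1001/60000 = 6107101/60000 s ≈ 101.7850 s.

101.7850 seconds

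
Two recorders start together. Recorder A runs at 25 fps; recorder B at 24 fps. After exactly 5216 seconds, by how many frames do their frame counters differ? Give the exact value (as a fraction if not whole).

5216 frames

A emits 25 × 5216 = 130400 frames; B emits 24 × 5216 = 125184.
Difference = 5216 frames; B is behind A.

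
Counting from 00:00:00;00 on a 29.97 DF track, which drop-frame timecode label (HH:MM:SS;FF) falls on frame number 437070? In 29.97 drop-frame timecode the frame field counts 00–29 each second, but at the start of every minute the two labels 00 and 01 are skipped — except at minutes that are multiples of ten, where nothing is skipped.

Ten DF minutes hold 17982 frames, so frame 437070 lies in block 24 (frames 431568–449549) with 5502 frames into that block.
The block's first minute is 1800 frames and the rest 1798 each; 5502 frames reaches minute 3, so 24 × 18 + 3 × 2 = 438 labels have been skipped so far.
Adding those back, label number 437070 + 438 = 437508 at 30 labels/s is 14583 s + 18 f = 4 h 3 min 3 s frame 18, i.e. 04:03:03;18.

04:03:03;18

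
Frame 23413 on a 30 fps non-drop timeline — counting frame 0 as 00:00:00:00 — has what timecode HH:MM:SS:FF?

00:13:00:13

23413 ÷ 30 = 780 full seconds, remainder 13 frames.
780 s = 0 h 13 min 0 s.
Timecode: 00:13:00:13.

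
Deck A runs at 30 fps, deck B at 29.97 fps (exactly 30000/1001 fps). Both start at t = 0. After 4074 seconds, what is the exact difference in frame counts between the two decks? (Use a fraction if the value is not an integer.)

A emits 30 × 4074 = 122220 frames; B emits 30000/1001 × 4074 = 17460000/143.
Difference = 17460/143 frames (≈ 122.0979); B is behind A.

17460/143 frames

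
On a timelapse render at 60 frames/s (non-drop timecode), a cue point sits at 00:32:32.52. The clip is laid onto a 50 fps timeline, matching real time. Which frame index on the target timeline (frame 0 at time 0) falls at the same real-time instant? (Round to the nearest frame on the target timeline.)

frame 97643

Source frame index: (0×3600 + 32×60 + 32) × 60 + 52 = 117172.
Real time: 117172 / (60) = 29293/15 s.
Target frame: (29293/15) × (50) = 292930/3 ≈ 97643.333 → 97643.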